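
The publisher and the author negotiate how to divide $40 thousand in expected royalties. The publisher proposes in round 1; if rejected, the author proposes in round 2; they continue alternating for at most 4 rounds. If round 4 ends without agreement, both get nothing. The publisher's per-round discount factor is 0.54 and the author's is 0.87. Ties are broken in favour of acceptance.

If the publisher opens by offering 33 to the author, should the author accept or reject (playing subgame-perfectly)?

Accept

Work out the author's continuation value if the offer is rejected.
Round 4 (the author proposes): rejection yields 0 for the publisher; the author offers 0 and keeps 40.
Round 3 (the publisher proposes): the author can get 40 next round, worth 0.87 × 40 = 34.8 now, so the publisher offers 34.8, keeping 5.2.
Round 2 (the author proposes): the publisher can get 5.2 next round, worth 0.54 × 5.2 = 2.808 now, so the author offers 2.808, keeping 37.192.
So by rejecting in round 1, the author gets 37.192 next round, worth 0.87 × 37.192 = 32.35704 now.
Offer 33 ≥ 32.35704, so the author accepts.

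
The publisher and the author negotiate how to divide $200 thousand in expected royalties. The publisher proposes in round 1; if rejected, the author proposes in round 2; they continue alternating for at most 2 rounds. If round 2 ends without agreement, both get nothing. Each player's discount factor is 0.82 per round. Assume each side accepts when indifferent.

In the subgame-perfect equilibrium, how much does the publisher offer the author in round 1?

164

Round 2 (the author proposes): rejection yields 0 for the publisher; the author offers 0 and keeps 200.
Round 1 (the publisher proposes): the author can get 200 next round, worth 0.82 × 200 = 164 now, so the publisher offers 164, keeping 36.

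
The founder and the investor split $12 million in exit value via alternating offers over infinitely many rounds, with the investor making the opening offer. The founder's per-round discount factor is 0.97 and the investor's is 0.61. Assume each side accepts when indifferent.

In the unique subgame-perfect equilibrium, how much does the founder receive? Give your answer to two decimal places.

11.12

When the investor proposes, the founder accepts any offer worth at least 0.97 times what the founder would get by proposing next round; and vice versa.
This gives x = 12 − 0.97y and y = 12 − 0.61x, where x and y are each side's share when it proposes.
Hence (1 − 0.97·0.61)x = 12(1 − 0.97), i.e. 0.4083·x = 0.36.
x ≈ 0.8817; the founder's share is 12 − x ≈ 11.1183.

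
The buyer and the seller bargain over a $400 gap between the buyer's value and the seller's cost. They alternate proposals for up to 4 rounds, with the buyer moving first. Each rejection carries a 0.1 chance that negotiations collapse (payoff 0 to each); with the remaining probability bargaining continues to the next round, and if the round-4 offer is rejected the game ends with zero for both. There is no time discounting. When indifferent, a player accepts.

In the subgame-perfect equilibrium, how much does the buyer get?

72.4

By backward induction:
Round 4 (the seller proposes): rejection yields 0 for the buyer; the seller offers 0 and keeps 400.
Round 3 (the buyer proposes): rejecting gives the seller an expected 0.9 × 400 = 360, so the buyer offers 360, keeping 40.
Round 2 (the seller proposes): rejecting gives the buyer an expected 0.9 × 40 = 36. The seller offers 36 and keeps 400 − 36 = 364.
Round 1 (the buyer proposes): rejecting gives the seller an expected 0.9 × 364 = 327.6. The buyer offers 327.6 and keeps 400 − 327.6 = 72.4.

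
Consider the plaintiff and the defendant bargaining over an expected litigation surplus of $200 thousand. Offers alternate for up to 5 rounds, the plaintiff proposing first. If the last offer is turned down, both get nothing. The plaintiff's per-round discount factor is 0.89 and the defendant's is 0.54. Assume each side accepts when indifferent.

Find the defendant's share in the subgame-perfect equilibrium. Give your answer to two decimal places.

Solve by backward induction from round 5.
Round 5 (the plaintiff proposes): the defendant will accept anything ≥ 0, so the plaintiff offers 0 and keeps 200.
Round 4 (the defendant proposes): the plaintiff can get 200 next round, worth 0.89 × 200 = 178 now, so the defendant offers 178, keeping 22.
Round 3 (the plaintiff proposes): the defendant can get 22 next round, worth 0.54 × 22 = 11.88 now. The plaintiff offers 11.88 and keeps 200 − 11.88 = 188.12.
Round 2 (the defendant proposes): the plaintiff can get 188.12 next round, worth 0.89 × 188.12 = 167.4268 now. The defendant offers 167.4268 and keeps 200 − 167.4268 = 32.5732.
Round 1 (the plaintiff proposes): the defendant can get 32.5732 next round, worth 0.54 × 32.5732 = 17.589528 now; the plaintiff offers that and keeps 182.410472.

17.59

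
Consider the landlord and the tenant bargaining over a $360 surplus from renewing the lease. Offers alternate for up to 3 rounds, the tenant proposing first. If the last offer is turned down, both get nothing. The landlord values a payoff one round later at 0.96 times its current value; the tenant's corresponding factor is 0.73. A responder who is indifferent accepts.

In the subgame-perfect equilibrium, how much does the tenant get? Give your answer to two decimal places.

266.69

Work backward from the last round.
Round 3 (the tenant proposes): rejection yields 0 for the landlord; the tenant offers 0 and keeps 360.
Round 2 (the landlord proposes): the tenant can get 360 next round, worth 0.73 × 360 = 262.8 now. The landlord offers 262.8 and keeps 360 − 262.8 = 97.2.
Round 1 (the tenant proposes): the landlord can get 97.2 next round, worth 0.96 × 97.2 = 93.312 now; the tenant offers that and keeps 266.688.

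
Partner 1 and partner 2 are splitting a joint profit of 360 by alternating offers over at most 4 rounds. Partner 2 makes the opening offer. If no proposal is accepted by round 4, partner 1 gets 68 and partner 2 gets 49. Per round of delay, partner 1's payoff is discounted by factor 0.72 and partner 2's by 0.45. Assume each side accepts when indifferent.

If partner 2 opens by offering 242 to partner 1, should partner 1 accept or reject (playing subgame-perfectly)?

Round 4 (partner 1 proposes): partner 2 gets 49 if talks fail, so partner 1 offers 49 and keeps 311.
Round 3 (partner 2 proposes): partner 1 can get 311 next round, worth 0.72 × 311 = 223.92 now; partner 2 offers that and keeps 136.08.
Round 2 (partner 1 proposes): partner 2 can get 136.08 next round, worth 0.45 × 136.08 = 61.236 now; partner 1 offers that and keeps 298.764.
So by rejecting in round 1, partner 1 gets 298.764 next round, worth 0.72 × 298.764 = 215.11008 now.
Offer 242 ≥ 215.11008, so partner 1 accepts.

Accept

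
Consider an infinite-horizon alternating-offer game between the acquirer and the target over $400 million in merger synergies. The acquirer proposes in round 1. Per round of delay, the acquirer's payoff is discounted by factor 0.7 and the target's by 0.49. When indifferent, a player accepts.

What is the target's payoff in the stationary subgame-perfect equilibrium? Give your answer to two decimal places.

89.50

In a stationary SPE each proposer offers the other exactly their discounted continuation value.
If the acquirer keeps x when proposing and the target keeps y when proposing, then x = 400 − 0.49y and y = 400 − 0.7x.
Solving: x = 400(1 − 0.49) / (1 − 0.7·0.49) = 204 / 0.657 ≈ 310.5023.
The target gets 400 − 310.5023 ≈ 89.4977.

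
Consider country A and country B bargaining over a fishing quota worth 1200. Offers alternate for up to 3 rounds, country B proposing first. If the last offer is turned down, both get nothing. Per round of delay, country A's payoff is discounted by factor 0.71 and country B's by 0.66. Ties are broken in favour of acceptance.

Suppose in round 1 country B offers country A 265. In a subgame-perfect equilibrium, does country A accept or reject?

Reject

Round 3 (country B proposes): rejection yields 0 for country A; country B offers 0 and keeps 1200.
Round 2 (country A proposes): country B can get 1200 next round, worth 0.66 × 1200 = 792 now, so country A offers 792, keeping 408.
So by rejecting in round 1, country A gets 408 next round, worth 0.71 × 408 = 289.68 now.
Offer 265 < 289.68, so country A rejects.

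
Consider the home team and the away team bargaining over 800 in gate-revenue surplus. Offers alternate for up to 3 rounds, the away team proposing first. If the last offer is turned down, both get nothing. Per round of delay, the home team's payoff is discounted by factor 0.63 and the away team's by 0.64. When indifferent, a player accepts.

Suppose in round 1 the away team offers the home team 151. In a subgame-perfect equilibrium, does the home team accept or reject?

Round 3 (the away team proposes): rejection yields 0 for the home team; the away team offers 0 and keeps 800.
Round 2 (the home team proposes): the away team can get 800 next round, worth 0.64 × 800 = 512 now. The home team offers 512 and keeps 800 − 512 = 288.
So by rejecting in round 1, the home team gets 288 next round, worth 0.63 × 288 = 181.44 now.
Offer 151 < 181.44, so the home team rejects.

Reject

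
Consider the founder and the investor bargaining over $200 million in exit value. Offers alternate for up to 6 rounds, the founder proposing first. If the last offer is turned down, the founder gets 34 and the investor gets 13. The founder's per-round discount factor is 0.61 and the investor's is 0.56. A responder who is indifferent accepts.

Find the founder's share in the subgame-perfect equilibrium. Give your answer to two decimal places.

Work backward from the last round.
Round 6 (the investor proposes): the founder gets 34 if talks fail, so the investor offers 34 and keeps 166.
Round 5 (the founder proposes): the investor can get 166 next round, worth 0.56 × 166 = 92.96 now. The founder offers 92.96 and keeps 200 − 92.96 = 107.04.
Round 4 (the investor proposes): the founder can get 107.04 next round, worth 0.61 × 107.04 = 65.2944 now; the investor offers that and keeps 134.7056.
Round 3 (the founder proposes): the investor can get 134.7056 next round, worth 0.56 × 134.7056 = 75.435136 now. The founder offers 75.435136 and keeps 200 − 75.435136 = 124.564864.
Round 2 (the investor proposes): the founder can get 124.564864 next round, worth 0.61 × 124.564864 = 75.98456704 now, so the investor offers 75.98456704, keeping 124.01543296.
Round 1 (the founder proposes): the investor can get 124.01543296 next round, worth 0.56 × 124.01543296 = 69.4486424576 now. The founder offers 69.4486424576 and keeps 200 − 69.4486424576 = 130.5513575424.

130.55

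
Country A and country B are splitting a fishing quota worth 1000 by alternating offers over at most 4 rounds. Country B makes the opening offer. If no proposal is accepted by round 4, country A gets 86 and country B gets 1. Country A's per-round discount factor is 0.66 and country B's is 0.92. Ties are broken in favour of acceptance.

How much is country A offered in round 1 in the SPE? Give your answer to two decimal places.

453.15

Round 4 (country A proposes): country B gets 1 if talks fail, so country A offers 1 and keeps 999.
Round 3 (country B proposes): country A can get 999 next round, worth 0.66 × 999 = 659.34 now, so country B offers 659.34, keeping 340.66.
Round 2 (country A proposes): country B can get 340.66 next round, worth 0.92 × 340.66 = 313.4072 now, so country A offers 313.4072, keeping 686.5928.
Round 1 (country B proposes): country A can get 686.5928 next round, worth 0.66 × 686.5928 = 453.151248 now, so country B offers 453.151248, keeping 546.848752.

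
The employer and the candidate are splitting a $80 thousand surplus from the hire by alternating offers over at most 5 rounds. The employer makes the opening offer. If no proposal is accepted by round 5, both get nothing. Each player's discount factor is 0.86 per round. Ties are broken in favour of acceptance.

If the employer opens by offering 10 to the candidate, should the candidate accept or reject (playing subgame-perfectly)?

Round 5 (the employer proposes): the candidate will accept anything ≥ 0, so the employer offers 0 and keeps 80.
Round 4 (the candidate proposes): the employer can get 80 next round, worth 0.86 × 80 = 68.8 now; the candidate offers that and keeps 11.2.
Round 3 (the employer proposes): the candidate can get 11.2 next round, worth 0.86 × 11.2 = 9.632 now. The employer offers 9.632 and keeps 80 − 9.632 = 70.368.
Round 2 (the candidate proposes): the employer can get 70.368 next round, worth 0.86 × 70.368 = 60.51648 now; the candidate offers that and keeps 19.48352.
So by rejecting in round 1, the candidate gets 19.48352 next round, worth 0.86 × 19.48352 = 16.7558272 now.
Offer 10 < 16.7558272, so the candidate rejects.

Reject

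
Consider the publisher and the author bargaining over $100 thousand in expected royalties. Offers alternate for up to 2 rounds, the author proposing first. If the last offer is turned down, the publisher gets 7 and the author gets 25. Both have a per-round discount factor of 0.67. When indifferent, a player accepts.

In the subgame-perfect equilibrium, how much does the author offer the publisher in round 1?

By backward induction:
Round 2 (the publisher proposes): the author gets 25 if talks fail, so the publisher offers 25 and keeps 75.
Round 1 (the author proposes): the publisher can get 75 next round, worth 0.67 × 75 = 50.25 now. The author offers 50.25 and keeps 100 − 50.25 = 49.75.

50.25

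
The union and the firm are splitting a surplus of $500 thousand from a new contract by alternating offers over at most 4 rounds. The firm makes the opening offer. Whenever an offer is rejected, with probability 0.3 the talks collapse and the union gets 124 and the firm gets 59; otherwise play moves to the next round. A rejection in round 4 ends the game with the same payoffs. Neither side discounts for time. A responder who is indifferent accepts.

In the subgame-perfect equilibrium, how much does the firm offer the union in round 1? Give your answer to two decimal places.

299.30

Round 4 (the union proposes): the firm gets 59 if talks fail, so the union offers 59 and keeps 441.
Round 3 (the firm proposes): rejecting gives the union an expected 0.7 × 441 + 0.3 × 124 = 345.9. The firm offers 345.9 and keeps 500 − 345.9 = 154.1.
Round 2 (the union proposes): rejecting gives the firm an expected 0.7 × 154.1 + 0.3 × 59 = 125.57; the union offers that and keeps 374.43.
Round 1 (the firm proposes): rejecting gives the union an expected 0.7 × 374.43 + 0.3 × 124 = 299.301, so the firm offers 299.301, keeping 200.699.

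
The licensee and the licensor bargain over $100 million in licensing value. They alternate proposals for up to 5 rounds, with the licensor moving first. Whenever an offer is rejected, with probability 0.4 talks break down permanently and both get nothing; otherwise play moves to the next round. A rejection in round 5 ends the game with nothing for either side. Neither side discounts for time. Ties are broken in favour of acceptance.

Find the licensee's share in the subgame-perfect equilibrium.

32.64

Round 5 (the licensor proposes): rejection yields 0 for the licensee; the licensor offers 0 and keeps 100.
Round 4 (the licensee proposes): rejecting gives the licensor an expected 0.6 × 100 = 60; the licensee offers that and keeps 40.
Round 3 (the licensor proposes): rejecting gives the licensee an expected 0.6 × 40 = 24, so the licensor offers 24, keeping 76.
Round 2 (the licensee proposes): rejecting gives the licensor an expected 0.6 × 76 = 45.6, so the licensee offers 45.6, keeping 54.4.
Round 1 (the licensor proposes): rejecting gives the licensee an expected 0.6 × 54.4 = 32.64. The licensor offers 32.64 and keeps 100 − 32.64 = 67.36.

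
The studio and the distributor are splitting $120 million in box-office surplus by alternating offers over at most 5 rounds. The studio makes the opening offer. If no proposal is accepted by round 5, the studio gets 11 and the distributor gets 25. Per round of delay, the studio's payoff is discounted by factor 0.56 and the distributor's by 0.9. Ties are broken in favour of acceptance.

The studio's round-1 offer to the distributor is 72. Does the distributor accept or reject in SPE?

Reject

Round 5 (the studio proposes): the distributor gets 25 if talks fail, so the studio offers 25 and keeps 95.
Round 4 (the distributor proposes): the studio can get 95 next round, worth 0.56 × 95 = 53.2 now; the distributor offers that and keeps 66.8.
Round 3 (the studio proposes): the distributor can get 66.8 next round, worth 0.9 × 66.8 = 60.12 now, so the studio offers 60.12, keeping 59.88.
Round 2 (the distributor proposes): the studio can get 59.88 next round, worth 0.56 × 59.88 = 33.5328 now. The distributor offers 33.5328 and keeps 120 − 33.5328 = 86.4672.
So by rejecting in round 1, the distributor gets 86.4672 next round, worth 0.9 × 86.4672 = 77.82048 now.
Offer 72 < 77.82048, so the distributor rejects.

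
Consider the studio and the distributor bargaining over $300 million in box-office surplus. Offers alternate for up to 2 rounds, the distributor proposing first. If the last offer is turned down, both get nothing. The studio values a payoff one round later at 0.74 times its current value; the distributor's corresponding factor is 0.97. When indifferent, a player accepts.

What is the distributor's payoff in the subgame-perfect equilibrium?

78

Round 2 (the studio proposes): rejection yields 0 for the distributor; the studio offers 0 and keeps 300.
Round 1 (the distributor proposes): the studio can get 300 next round, worth 0.74 × 300 = 222 now, so the distributor offers 222, keeping 78.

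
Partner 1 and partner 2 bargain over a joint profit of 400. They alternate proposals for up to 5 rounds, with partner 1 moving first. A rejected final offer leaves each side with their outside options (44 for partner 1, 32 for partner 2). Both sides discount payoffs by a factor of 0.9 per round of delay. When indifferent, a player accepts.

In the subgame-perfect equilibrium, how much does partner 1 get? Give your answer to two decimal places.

313.84

By backward induction:
Round 5 (partner 1 proposes): partner 2 gets 32 if talks fail, so partner 1 offers 32 and keeps 368.
Round 4 (partner 2 proposes): partner 1 can get 368 next round, worth 0.9 × 368 = 331.2 now. Partner 2 offers 331.2 and keeps 400 − 331.2 = 68.8.
Round 3 (partner 1 proposes): partner 2 can get 68.8 next round, worth 0.9 × 68.8 = 61.92 now. Partner 1 offers 61.92 and keeps 400 − 61.92 = 338.08.
Round 2 (partner 2 proposes): partner 1 can get 338.08 next round, worth 0.9 × 338.08 = 304.272 now, so partner 2 offers 304.272, keeping 95.728.
Round 1 (partner 1 proposes): partner 2 can get 95.728 next round, worth 0.9 × 95.728 = 86.1552 now, so partner 1 offers 86.1552, keeping 313.8448.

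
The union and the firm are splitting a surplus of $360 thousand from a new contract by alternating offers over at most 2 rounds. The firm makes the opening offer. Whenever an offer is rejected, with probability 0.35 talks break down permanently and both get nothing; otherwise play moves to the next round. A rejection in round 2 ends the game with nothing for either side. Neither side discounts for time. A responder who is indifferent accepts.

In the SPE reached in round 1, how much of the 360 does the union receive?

By backward induction:
Round 2 (the union proposes): rejection yields 0 for the firm; the union offers 0 and keeps 360.
Round 1 (the firm proposes): rejecting gives the union an expected 0.65 × 360 = 234, so the firm offers 234, keeping 126.

234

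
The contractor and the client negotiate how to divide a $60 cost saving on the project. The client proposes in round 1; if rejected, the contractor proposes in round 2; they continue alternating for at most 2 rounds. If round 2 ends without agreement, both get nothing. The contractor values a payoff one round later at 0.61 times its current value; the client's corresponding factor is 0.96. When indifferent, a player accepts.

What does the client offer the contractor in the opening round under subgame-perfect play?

36.6

Round 2 (the contractor proposes): rejection yields 0 for the client; the contractor offers 0 and keeps 60.
Round 1 (the client proposes): the contractor can get 60 next round, worth 0.61 × 60 = 36.6 now. The client offers 36.6 and keeps 60 − 36.6 = 23.4.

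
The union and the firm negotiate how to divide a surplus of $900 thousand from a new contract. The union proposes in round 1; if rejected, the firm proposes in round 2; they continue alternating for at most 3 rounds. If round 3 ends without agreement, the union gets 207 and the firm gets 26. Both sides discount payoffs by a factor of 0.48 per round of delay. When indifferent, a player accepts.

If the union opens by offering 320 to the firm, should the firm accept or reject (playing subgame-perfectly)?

Accept

Round 3 (the union proposes): the firm gets 26 if talks fail, so the union offers 26 and keeps 874.
Round 2 (the firm proposes): the union can get 874 next round, worth 0.48 × 874 = 419.52 now, so the firm offers 419.52, keeping 480.48.
So by rejecting in round 1, the firm gets 480.48 next round, worth 0.48 × 480.48 = 230.6304 now.
Offer 320 ≥ 230.6304, so the firm accepts.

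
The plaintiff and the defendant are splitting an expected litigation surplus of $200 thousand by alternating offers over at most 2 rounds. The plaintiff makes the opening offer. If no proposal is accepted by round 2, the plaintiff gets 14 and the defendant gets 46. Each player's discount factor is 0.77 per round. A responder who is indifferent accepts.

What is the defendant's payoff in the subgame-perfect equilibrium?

Round 2 (the defendant proposes): the plaintiff gets 14 if talks fail, so the defendant offers 14 and keeps 186.
Round 1 (the plaintiff proposes): the defendant can get 186 next round, worth 0.77 × 186 = 143.22 now, so the plaintiff offers 143.22, keeping 56.78.

143.22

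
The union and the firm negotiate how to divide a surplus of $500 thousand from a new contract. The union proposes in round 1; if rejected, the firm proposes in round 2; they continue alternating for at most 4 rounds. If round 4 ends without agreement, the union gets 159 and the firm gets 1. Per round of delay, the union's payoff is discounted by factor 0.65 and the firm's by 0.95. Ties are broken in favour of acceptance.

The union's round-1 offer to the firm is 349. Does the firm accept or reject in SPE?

Reject

Work out the firm's continuation value if the offer is rejected.
Round 4 (the firm proposes): the union gets 159 if talks fail, so the firm offers 159 and keeps 341.
Round 3 (the union proposes): the firm can get 341 next round, worth 0.95 × 341 = 323.95 now, so the union offers 323.95, keeping 176.05.
Round 2 (the firm proposes): the union can get 176.05 next round, worth 0.65 × 176.05 = 114.4325 now; the firm offers that and keeps 385.5675.
So by rejecting in round 1, the firm gets 385.5675 next round, worth 0.95 × 385.5675 = 366.289125 now.
Offer 349 < 366.289125, so the firm rejects.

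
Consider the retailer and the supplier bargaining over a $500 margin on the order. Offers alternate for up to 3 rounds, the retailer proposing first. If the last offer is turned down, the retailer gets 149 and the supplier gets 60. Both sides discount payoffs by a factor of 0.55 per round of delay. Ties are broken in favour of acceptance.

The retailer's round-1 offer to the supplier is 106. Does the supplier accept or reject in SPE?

Reject

Round 3 (the retailer proposes): the supplier gets 60 if talks fail, so the retailer offers 60 and keeps 440.
Round 2 (the supplier proposes): the retailer can get 440 next round, worth 0.55 × 440 = 242 now. The supplier offers 242 and keeps 500 − 242 = 258.
So by rejecting in round 1, the supplier gets 258 next round, worth 0.55 × 258 = 141.9 now.
Offer 106 < 141.9, so the supplier rejects.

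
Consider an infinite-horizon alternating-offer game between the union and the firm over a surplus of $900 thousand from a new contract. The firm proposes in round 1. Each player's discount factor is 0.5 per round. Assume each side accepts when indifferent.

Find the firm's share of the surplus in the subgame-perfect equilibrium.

In a stationary SPE each proposer offers the other exactly their discounted continuation value.
If the firm keeps x when proposing and the union keeps y when proposing, then x = 900 − 0.5y and y = 900 − 0.5x.
Solving: x = 900(1 − 0.5) / (1 − 0.5·0.5) = 450 / 0.75 = 600.
The union gets 900 − 600 = 300.

600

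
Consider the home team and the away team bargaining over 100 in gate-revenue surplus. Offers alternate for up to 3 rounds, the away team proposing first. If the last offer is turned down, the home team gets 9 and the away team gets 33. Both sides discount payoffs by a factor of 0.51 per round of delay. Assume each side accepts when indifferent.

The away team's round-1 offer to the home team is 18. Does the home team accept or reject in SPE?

Reject

Work out the home team's continuation value if the offer is rejected.
Round 3 (the away team proposes): the home team gets 9 if talks fail, so the away team offers 9 and keeps 91.
Round 2 (the home team proposes): the away team can get 91 next round, worth 0.51 × 91 = 46.41 now; the home team offers that and keeps 53.59.
So by rejecting in round 1, the home team gets 53.59 next round, worth 0.51 × 53.59 = 27.3309 now.
Offer 18 < 27.3309, so the home team rejects.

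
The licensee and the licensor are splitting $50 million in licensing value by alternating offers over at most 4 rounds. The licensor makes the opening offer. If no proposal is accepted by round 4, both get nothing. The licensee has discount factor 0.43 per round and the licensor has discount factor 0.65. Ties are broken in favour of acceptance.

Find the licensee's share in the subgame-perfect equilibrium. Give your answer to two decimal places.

13.53

Round 4 (the licensee proposes): rejection yields 0 for the licensor; the licensee offers 0 and keeps 50.
Round 3 (the licensor proposes): the licensee can get 50 next round, worth 0.43 × 50 = 21.5 now; the licensor offers that and keeps 28.5.
Round 2 (the licensee proposes): the licensor can get 28.5 next round, worth 0.65 × 28.5 = 18.525 now, so the licensee offers 18.525, keeping 31.475.
Round 1 (the licensor proposes): the licensee can get 31.475 next round, worth 0.43 × 31.475 = 13.53425 now, so the licensor offers 13.53425, keeping 36.46575.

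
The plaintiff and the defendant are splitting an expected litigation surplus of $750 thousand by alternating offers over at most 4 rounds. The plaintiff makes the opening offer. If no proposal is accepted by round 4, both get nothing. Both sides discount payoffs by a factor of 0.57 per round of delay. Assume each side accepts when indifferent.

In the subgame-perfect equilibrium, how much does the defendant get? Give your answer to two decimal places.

322.72

Solve by backward induction from round 4.
Round 4 (the defendant proposes): rejection yields 0 for the plaintiff; the defendant offers 0 and keeps 750.
Round 3 (the plaintiff proposes): the defendant can get 750 next round, worth 0.57 × 750 = 427.5 now. The plaintiff offers 427.5 and keeps 750 − 427.5 = 322.5.
Round 2 (the defendant proposes): the plaintiff can get 322.5 next round, worth 0.57 × 322.5 = 183.825 now; the defendant offers that and keeps 566.175.
Round 1 (the plaintiff proposes): the defendant can get 566.175 next round, worth 0.57 × 566.175 = 322.71975 now, so the plaintiff offers 322.71975, keeping 427.28025.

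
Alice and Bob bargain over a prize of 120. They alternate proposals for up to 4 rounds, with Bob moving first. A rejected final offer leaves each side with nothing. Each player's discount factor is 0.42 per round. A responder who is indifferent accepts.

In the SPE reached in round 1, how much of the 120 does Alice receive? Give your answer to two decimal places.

Work backward from the last round.
Round 4 (Alice proposes): Bob will accept anything ≥ 0, so Alice offers 0 and keeps 120.
Round 3 (Bob proposes): Alice can get 120 next round, worth 0.42 × 120 = 50.4 now, so Bob offers 50.4, keeping 69.6.
Round 2 (Alice proposes): Bob can get 69.6 next round, worth 0.42 × 69.6 = 29.232 now. Alice offers 29.232 and keeps 120 − 29.232 = 90.768.
Round 1 (Bob proposes): Alice can get 90.768 next round, worth 0.42 × 90.768 = 38.12256 now. Bob offers 38.12256 and keeps 120 − 38.12256 = 81.87744.

38.12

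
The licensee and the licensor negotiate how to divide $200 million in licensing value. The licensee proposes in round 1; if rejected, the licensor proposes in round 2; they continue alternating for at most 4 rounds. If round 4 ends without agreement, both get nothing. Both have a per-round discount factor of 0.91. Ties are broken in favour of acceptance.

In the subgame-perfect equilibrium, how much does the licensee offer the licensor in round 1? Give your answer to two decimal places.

167.09

Round 4 (the licensor proposes): the licensee will accept anything ≥ 0, so the licensor offers 0 and keeps 200.
Round 3 (the licensee proposes): the licensor can get 200 next round, worth 0.91 × 200 = 182 now; the licensee offers that and keeps 18.
Round 2 (the licensor proposes): the licensee can get 18 next round, worth 0.91 × 18 = 16.38 now; the licensor offers that and keeps 183.62.
Round 1 (the licensee proposes): the licensor can get 183.62 next round, worth 0.91 × 183.62 = 167.0942 now. The licensee offers 167.0942 and keeps 200 − 167.0942 = 32.9058.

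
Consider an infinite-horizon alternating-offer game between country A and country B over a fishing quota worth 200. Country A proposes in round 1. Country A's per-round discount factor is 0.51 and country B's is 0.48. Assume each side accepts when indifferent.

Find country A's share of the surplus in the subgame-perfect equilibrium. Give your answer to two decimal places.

In a stationary SPE each proposer offers the other exactly their discounted continuation value.
If country A keeps x when proposing and country B keeps y when proposing, then x = 200 − 0.48y and y = 200 − 0.51x.
Solving: x = 200(1 − 0.48) / (1 − 0.51·0.48) = 104 / 0.7552 ≈ 137.7119.
Country B gets 200 − 137.7119 ≈ 62.2881.

137.71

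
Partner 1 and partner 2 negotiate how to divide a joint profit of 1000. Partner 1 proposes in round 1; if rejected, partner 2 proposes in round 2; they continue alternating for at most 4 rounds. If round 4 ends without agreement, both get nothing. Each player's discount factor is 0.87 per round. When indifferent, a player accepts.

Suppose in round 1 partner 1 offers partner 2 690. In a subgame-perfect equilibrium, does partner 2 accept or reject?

Work out partner 2's continuation value if the offer is rejected.
Round 4 (partner 2 proposes): partner 1 will accept anything ≥ 0, so partner 2 offers 0 and keeps 1000.
Round 3 (partner 1 proposes): partner 2 can get 1000 next round, worth 0.87 × 1000 = 870 now; partner 1 offers that and keeps 130.
Round 2 (partner 2 proposes): partner 1 can get 130 next round, worth 0.87 × 130 = 113.1 now; partner 2 offers that and keeps 886.9.
So by rejecting in round 1, partner 2 gets 886.9 next round, worth 0.87 × 886.9 = 771.603 now.
Offer 690 < 771.603, so partner 2 rejects.

Reject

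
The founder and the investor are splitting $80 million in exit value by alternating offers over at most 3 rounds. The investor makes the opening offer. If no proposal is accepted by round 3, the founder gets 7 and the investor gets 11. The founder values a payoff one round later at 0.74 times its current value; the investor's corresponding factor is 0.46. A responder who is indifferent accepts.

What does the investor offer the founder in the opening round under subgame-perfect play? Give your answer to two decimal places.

34.35

Work backward from the last round.
Round 3 (the investor proposes): the founder gets 7 if talks fail, so the investor offers 7 and keeps 73.
Round 2 (the founder proposes): the investor can get 73 next round, worth 0.46 × 73 = 33.58 now; the founder offers that and keeps 46.42.
Round 1 (the investor proposes): the founder can get 46.42 next round, worth 0.74 × 46.42 = 34.3508 now. The investor offers 34.3508 and keeps 80 − 34.3508 = 45.6492.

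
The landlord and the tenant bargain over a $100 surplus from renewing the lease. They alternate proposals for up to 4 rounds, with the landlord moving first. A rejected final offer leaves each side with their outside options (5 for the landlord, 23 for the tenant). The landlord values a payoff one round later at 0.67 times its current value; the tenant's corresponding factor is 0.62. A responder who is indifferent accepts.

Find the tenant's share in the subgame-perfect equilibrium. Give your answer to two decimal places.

44.93

By backward induction:
Round 4 (the tenant proposes): the landlord gets 5 if talks fail, so the tenant offers 5 and keeps 95.
Round 3 (the landlord proposes): the tenant can get 95 next round, worth 0.62 × 95 = 58.9 now. The landlord offers 58.9 and keeps 100 − 58.9 = 41.1.
Round 2 (the tenant proposes): the landlord can get 41.1 next round, worth 0.67 × 41.1 = 27.537 now, so the tenant offers 27.537, keeping 72.463.
Round 1 (the landlord proposes): the tenant can get 72.463 next round, worth 0.62 × 72.463 = 44.92706 now, so the landlord offers 44.92706, keeping 55.07294.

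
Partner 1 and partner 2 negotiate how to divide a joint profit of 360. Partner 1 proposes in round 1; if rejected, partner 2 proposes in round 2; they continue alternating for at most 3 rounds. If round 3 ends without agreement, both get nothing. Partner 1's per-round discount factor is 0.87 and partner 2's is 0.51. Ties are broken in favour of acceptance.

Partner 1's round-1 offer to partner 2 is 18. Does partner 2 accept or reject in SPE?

Work out partner 2's continuation value if the offer is rejected.
Round 3 (partner 1 proposes): partner 2 will accept anything ≥ 0, so partner 1 offers 0 and keeps 360.
Round 2 (partner 2 proposes): partner 1 can get 360 next round, worth 0.87 × 360 = 313.2 now. Partner 2 offers 313.2 and keeps 360 − 313.2 = 46.8.
So by rejecting in round 1, partner 2 gets 46.8 next round, worth 0.51 × 46.8 = 23.868 now.
Offer 18 < 23.868, so partner 2 rejects.

Reject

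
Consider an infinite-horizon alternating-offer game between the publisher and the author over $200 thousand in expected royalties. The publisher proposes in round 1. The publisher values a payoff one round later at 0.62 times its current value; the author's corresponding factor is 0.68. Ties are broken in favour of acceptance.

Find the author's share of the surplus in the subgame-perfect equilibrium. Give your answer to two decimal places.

Let x be the publisher's share when the publisher proposes and y be the author's share when the author proposes.
The author accepts iff offered ≥ 0.68·y, so x = 200 − 0.68y. Symmetrically y = 200 − 0.62x.
Substituting: x = 200 − 0.68(200 − 0.62x), giving x(1 − 0.62·0.68) = 200(1 − 0.68).
So x = 200 × 0.32 / 0.5784 ≈ 110.6501, and the author receives 200 − x ≈ 89.3499.

89.35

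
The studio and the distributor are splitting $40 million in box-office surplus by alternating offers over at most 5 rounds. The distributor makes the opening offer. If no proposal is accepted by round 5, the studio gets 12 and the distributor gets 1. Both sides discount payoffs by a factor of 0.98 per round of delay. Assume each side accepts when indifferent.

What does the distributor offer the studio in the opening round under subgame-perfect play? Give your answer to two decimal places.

Round 5 (the distributor proposes): the studio gets 12 if talks fail, so the distributor offers 12 and keeps 28.
Round 4 (the studio proposes): the distributor can get 28 next round, worth 0.98 × 28 = 27.44 now, so the studio offers 27.44, keeping 12.56.
Round 3 (the distributor proposes): the studio can get 12.56 next round, worth 0.98 × 12.56 = 12.3088 now, so the distributor offers 12.3088, keeping 27.6912.
Round 2 (the studio proposes): the distributor can get 27.6912 next round, worth 0.98 × 27.6912 = 27.137376 now, so the studio offers 27.137376, keeping 12.862624.
Round 1 (the distributor proposes): the studio can get 12.862624 next round, worth 0.98 × 12.862624 = 12.60537152 now; the distributor offers that and keeps 27.39462848.

12.61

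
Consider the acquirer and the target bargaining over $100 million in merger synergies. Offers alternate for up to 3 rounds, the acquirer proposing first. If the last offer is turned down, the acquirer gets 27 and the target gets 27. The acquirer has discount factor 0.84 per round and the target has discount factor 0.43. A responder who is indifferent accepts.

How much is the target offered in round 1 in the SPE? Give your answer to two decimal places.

16.63

Round 3 (the acquirer proposes): the target gets 27 if talks fail, so the acquirer offers 27 and keeps 73.
Round 2 (the target proposes): the acquirer can get 73 next round, worth 0.84 × 73 = 61.32 now; the target offers that and keeps 38.68.
Round 1 (the acquirer proposes): the target can get 38.68 next round, worth 0.43 × 38.68 = 16.6324 now; the acquirer offers that and keeps 83.3676.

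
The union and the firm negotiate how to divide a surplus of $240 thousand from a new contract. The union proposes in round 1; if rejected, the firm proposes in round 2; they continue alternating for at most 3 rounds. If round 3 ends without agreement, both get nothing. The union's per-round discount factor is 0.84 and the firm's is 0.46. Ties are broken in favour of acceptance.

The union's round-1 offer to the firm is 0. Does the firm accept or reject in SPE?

Reject

Work out the firm's continuation value if the offer is rejected.
Round 3 (the union proposes): the firm will accept anything ≥ 0, so the union offers 0 and keeps 240.
Round 2 (the firm proposes): the union can get 240 next round, worth 0.84 × 240 = 201.6 now. The firm offers 201.6 and keeps 240 − 201.6 = 38.4.
So by rejecting in round 1, the firm gets 38.4 next round, worth 0.46 × 38.4 = 17.664 now.
Offer 0 < 17.664, so the firm rejects.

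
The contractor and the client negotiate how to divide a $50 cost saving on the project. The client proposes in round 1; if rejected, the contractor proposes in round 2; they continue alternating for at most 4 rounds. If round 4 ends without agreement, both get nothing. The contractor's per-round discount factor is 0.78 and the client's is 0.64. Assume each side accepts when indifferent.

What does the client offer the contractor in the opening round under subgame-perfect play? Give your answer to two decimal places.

33.51

Round 4 (the contractor proposes): rejection yields 0 for the client; the contractor offers 0 and keeps 50.
Round 3 (the client proposes): the contractor can get 50 next round, worth 0.78 × 50 = 39 now, so the client offers 39, keeping 11.
Round 2 (the contractor proposes): the client can get 11 next round, worth 0.64 × 11 = 7.04 now. The contractor offers 7.04 and keeps 50 − 7.04 = 42.96.
Round 1 (the client proposes): the contractor can get 42.96 next round, worth 0.78 × 42.96 = 33.5088 now, so the client offers 33.5088, keeping 16.4912.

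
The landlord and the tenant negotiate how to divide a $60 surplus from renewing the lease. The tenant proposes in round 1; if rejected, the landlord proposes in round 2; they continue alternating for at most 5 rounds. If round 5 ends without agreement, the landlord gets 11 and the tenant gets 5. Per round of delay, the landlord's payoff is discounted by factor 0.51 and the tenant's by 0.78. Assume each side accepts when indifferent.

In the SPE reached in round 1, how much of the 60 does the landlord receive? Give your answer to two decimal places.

Solve by backward induction from round 5.
Round 5 (the tenant proposes): the landlord gets 11 if talks fail, so the tenant offers 11 and keeps 49.
Round 4 (the landlord proposes): the tenant can get 49 next round, worth 0.78 × 49 = 38.22 now, so the landlord offers 38.22, keeping 21.78.
Round 3 (the tenant proposes): the landlord can get 21.78 next round, worth 0.51 × 21.78 = 11.1078 now. The tenant offers 11.1078 and keeps 60 − 11.1078 = 48.8922.
Round 2 (the landlord proposes): the tenant can get 48.8922 next round, worth 0.78 × 48.8922 = 38.135916 now, so the landlord offers 38.135916, keeping 21.864084.
Round 1 (the tenant proposes): the landlord can get 21.864084 next round, worth 0.51 × 21.864084 = 11.15068284 now; the tenant offers that and keeps 48.84931716.

11.15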